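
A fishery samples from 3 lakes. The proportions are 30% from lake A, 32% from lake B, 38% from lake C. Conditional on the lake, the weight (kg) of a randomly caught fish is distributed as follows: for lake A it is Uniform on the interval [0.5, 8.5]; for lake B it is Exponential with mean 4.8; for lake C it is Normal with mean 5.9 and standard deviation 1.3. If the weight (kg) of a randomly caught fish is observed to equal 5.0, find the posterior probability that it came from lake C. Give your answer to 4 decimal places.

0.6006

Likelihoods f(5.0 | ·): A: 0.125; B: 0.0735138; C: 0.241485.
Posterior ∝ prior × likelihood. Numerator for C: 0.38·0.241485 = 0.0917643.
Normalizing constant: 0.3·0.125 + 0.32·0.0735138 + 0.38·0.241485 = 0.152789.
P(C | observation) = 0.0917643 / 0.152789 = 0.600596.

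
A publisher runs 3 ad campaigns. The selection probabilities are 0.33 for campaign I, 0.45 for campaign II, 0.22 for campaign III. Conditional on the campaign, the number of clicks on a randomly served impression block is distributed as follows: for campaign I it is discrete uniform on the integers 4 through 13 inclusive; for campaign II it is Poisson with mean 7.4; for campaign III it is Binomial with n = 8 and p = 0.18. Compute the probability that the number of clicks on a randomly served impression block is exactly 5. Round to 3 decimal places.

0.085

Conditional on each campaign, P(X = 5): I: 0.1; II: 0.113031; III: 0.00583435.
By total probability, P(X = 5) = 0.33·0.1 + 0.45·0.113031 + 0.22·0.00583435 = 0.0851476.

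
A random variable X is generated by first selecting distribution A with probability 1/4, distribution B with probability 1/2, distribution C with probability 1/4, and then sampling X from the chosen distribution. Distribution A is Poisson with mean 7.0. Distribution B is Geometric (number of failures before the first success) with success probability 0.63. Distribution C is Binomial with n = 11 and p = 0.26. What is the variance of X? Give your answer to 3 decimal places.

Per component, A: μ=7, E[X²]=56; B: μ=0.587302, E[X²]=1.27715; C: μ=2.86, E[X²]=10.296.
E[X] = 0.25·7 + 0.5·0.587302 + 0.25·2.86 = 2.75865.
E[X²] = 0.25·56 + 0.5·1.27715 + 0.25·10.296 = 17.2126.
Var(X) = E[X²] − (E[X])² = 17.2126 − 7.61015 = 9.60242.

9.602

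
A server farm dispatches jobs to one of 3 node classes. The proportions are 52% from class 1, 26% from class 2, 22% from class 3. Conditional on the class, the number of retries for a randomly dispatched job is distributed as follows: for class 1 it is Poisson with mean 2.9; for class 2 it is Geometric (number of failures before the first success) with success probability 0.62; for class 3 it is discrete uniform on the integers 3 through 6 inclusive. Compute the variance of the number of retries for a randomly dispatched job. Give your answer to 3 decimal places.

3.904

Per component, 1: μ=2.9, E[X²]=11.31; 2: μ=0.612903, E[X²]=1.3642; 3: μ=4.5, E[X²]=21.5.
E[X] = 0.52·2.9 + 0.26·0.612903 + 0.22·4.5 = 2.65735.
E[X²] = 0.52·11.31 + 0.26·1.3642 + 0.22·21.5 = 10.9659.
Var(X) = E[X²] − (E[X])² = 10.9659 − 7.06153 = 3.90436.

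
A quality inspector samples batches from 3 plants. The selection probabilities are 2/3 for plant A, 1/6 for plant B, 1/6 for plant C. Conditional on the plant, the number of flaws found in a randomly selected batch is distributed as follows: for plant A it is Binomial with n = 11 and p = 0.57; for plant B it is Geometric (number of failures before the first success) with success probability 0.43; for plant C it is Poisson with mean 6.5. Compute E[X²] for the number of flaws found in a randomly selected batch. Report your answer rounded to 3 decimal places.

36.938

For each component E[X²] = Var + (mean)², giving A: 42.009; B: 4.83991; C: 48.75.
Overall E[X²] = 0.666667·42.009 + 0.166667·4.83991 + 0.166667·48.75 = 36.9377.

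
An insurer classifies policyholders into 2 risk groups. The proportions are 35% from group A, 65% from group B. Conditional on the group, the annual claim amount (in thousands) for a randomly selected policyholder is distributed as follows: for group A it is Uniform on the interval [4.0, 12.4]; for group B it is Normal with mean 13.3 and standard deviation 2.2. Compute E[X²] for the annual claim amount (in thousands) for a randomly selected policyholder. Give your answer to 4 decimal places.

143.7165

For each component E[X²] = Var + (mean)², giving A: 73.12; B: 181.73.
Overall E[X²] = 0.35·73.12 + 0.65·181.73 = 143.716.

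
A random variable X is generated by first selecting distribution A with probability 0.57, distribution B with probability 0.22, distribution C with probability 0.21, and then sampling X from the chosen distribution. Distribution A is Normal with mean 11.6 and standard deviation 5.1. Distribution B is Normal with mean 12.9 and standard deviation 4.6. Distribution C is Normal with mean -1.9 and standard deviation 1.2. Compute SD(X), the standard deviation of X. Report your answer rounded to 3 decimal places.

7.206

Per component, A: μ=11.6, E[X²]=160.57; B: μ=12.9, E[X²]=187.57; C: μ=-1.9, E[X²]=5.05.
E[X] = 0.57·11.6 + 0.22·12.9 + 0.21·-1.9 = 9.051.
E[X²] = 0.57·160.57 + 0.22·187.57 + 0.21·5.05 = 133.851.
Var(X) = E[X²] − (E[X])² = 133.851 − 81.9206 = 51.9302.
SD(X) = √51.9302 = 7.20626.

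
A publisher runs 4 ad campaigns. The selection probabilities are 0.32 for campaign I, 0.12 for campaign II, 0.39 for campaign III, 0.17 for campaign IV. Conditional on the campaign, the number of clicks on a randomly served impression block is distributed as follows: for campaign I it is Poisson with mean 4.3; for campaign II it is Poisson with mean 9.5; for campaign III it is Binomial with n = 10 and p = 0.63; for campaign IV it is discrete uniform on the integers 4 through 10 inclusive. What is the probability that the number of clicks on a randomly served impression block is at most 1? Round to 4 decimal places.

Conditional on each campaign, P(X ≤ 1): I: 0.0719134; II: 0.000785944; III: 0.000866845; IV: 0.
By total probability, P(X ≤ 1) = 0.32·0.0719134 + 0.12·0.000785944 + 0.39·0.000866845 + 0.17·0 = 0.0234447.

0.0234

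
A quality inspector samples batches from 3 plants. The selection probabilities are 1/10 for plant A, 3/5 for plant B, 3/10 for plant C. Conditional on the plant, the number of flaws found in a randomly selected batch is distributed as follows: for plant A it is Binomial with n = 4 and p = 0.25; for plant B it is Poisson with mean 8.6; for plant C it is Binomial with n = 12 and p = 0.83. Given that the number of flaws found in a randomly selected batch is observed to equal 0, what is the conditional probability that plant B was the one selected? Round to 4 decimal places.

0.0035

Likelihoods P(X=0 | ·): A: 0.316406; B: 0.000184106; C: 5.82622e-10.
Posterior ∝ prior × likelihood. Numerator for B: 0.6·0.000184106 = 0.000110463.
Normalizing constant: 0.1·0.316406 + 0.6·0.000184106 + 0.3·5.82622e-10 = 0.0317511.
P(B | observation) = 0.000110463 / 0.0317511 = 0.00347905.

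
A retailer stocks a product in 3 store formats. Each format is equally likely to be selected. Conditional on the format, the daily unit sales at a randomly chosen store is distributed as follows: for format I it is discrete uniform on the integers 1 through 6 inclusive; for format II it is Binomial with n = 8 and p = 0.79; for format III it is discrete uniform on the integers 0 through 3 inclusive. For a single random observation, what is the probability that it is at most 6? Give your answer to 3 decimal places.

0.842

Conditional on each format, P(X ≤ 6): I: 1; II: 0.525663; III: 1.
By total probability, P(X ≤ 6) = 0.333333·1 + 0.333333·0.525663 + 0.333333·1 = 0.841888.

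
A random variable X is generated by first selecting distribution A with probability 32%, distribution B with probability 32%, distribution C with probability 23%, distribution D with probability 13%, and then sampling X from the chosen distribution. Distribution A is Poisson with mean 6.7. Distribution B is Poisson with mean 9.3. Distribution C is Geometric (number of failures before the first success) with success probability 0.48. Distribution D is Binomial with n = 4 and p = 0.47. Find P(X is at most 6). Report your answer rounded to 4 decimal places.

0.5740

Conditional on each component, P(X ≤ 6): A: 0.495297; B: 0.180803; C: 0.989719; D: 1.
By total probability, P(X ≤ 6) = 0.32·0.495297 + 0.32·0.180803 + 0.23·0.989719 + 0.13·1 = 0.573988.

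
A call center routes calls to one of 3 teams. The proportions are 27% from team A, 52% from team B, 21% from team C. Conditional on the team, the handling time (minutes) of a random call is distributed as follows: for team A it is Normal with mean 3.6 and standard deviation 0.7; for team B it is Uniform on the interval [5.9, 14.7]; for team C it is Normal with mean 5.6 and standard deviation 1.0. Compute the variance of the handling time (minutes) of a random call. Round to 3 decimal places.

12.640

Per component, A: μ=3.6, E[X²]=13.45; B: μ=10.3, E[X²]=112.543; C: μ=5.6, E[X²]=32.36.
E[X] = 0.27·3.6 + 0.52·10.3 + 0.21·5.6 = 7.504.
E[X²] = 0.27·13.45 + 0.52·112.543 + 0.21·32.36 = 68.9496.
Var(X) = E[X²] − (E[X])² = 68.9496 − 56.31 = 12.6396.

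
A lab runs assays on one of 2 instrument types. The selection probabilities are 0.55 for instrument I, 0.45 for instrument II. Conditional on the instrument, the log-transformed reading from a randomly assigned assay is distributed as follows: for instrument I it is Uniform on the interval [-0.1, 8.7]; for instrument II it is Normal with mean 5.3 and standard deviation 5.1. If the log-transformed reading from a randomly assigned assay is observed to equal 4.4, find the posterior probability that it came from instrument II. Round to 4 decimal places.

0.3567

Likelihoods f(4.4 | ·): I: 0.113636; II: 0.0770154.
Posterior ∝ prior × likelihood. Numerator for II: 0.45·0.0770154 = 0.0346569.
Normalizing constant: 0.55·0.113636 + 0.45·0.0770154 = 0.0971569.
P(II | observation) = 0.0346569 / 0.0971569 = 0.356711.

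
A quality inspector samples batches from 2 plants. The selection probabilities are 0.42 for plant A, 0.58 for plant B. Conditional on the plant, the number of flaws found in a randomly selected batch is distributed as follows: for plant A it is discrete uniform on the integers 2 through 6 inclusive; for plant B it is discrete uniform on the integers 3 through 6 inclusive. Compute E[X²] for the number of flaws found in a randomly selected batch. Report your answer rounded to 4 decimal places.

20.0300

For each component E[X²] = Var + (mean)², giving A: 18; B: 21.5.
Overall E[X²] = 0.42·18 + 0.58·21.5 = 20.03.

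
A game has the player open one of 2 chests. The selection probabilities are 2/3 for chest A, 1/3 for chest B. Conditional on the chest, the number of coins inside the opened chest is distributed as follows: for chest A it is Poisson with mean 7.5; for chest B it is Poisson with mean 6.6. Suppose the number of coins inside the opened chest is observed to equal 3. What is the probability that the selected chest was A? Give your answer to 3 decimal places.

0.544

Likelihoods P(X=3 | ·): A: 0.0388887; B: 0.0651834.
Posterior ∝ prior × likelihood. Numerator for A: 0.666667·0.0388887 = 0.0259258.
Normalizing constant: 0.666667·0.0388887 + 0.333333·0.0651834 = 0.0476536.
P(A | observation) = 0.0259258 / 0.0476536 = 0.544047.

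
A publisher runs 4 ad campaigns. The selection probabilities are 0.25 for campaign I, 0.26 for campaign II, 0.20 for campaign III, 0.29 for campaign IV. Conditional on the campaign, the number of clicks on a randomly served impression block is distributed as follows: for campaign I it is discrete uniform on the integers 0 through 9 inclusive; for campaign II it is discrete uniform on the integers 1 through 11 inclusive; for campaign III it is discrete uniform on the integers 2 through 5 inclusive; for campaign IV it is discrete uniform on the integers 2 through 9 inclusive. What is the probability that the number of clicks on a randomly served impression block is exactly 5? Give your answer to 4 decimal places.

0.1349

Conditional on each campaign, P(X = 5): I: 0.1; II: 0.0909091; III: 0.25; IV: 0.125.
By total probability, P(X = 5) = 0.25·0.1 + 0.26·0.0909091 + 0.2·0.25 + 0.29·0.125 = 0.134886.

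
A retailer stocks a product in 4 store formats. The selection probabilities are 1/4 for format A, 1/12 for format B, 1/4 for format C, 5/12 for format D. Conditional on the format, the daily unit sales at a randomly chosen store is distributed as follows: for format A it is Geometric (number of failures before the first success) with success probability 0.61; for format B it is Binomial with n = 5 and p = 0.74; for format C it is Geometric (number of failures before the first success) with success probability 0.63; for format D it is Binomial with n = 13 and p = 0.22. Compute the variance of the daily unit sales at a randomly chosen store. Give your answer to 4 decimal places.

Per component, A: μ=0.639344, E[X²]=1.45687; B: μ=3.7, E[X²]=14.652; C: μ=0.587302, E[X²]=1.27715; D: μ=2.86, E[X²]=10.4104.
E[X] = 0.25·0.639344 + 0.0833333·3.7 + 0.25·0.587302 + 0.416667·2.86 = 1.80666.
E[X²] = 0.25·1.45687 + 0.0833333·14.652 + 0.25·1.27715 + 0.416667·10.4104 = 6.24217.
Var(X) = E[X²] − (E[X])² = 6.24217 − 3.26403 = 2.97814.

2.9781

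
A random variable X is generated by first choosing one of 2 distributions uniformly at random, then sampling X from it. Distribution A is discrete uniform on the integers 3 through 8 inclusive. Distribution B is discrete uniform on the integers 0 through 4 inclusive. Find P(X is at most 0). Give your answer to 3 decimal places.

0.100

Conditional on each component, P(X ≤ 0): A: 0; B: 0.2.
By total probability, P(X ≤ 0) = 0.5·0 + 0.5·0.2 = 0.1.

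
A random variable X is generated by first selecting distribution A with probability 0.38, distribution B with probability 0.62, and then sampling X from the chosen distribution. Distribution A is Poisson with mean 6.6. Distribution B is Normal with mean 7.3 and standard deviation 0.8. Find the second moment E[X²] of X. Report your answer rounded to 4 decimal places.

For each component E[X²] = Var + (mean)², giving A: 50.16; B: 53.93.
Overall E[X²] = 0.38·50.16 + 0.62·53.93 = 52.4974.

52.4974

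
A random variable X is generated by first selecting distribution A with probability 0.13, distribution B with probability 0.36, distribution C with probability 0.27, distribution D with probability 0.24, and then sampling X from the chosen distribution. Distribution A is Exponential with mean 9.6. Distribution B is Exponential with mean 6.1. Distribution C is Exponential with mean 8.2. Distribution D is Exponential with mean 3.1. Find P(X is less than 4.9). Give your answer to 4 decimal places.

0.5628

Conditional on each component, P(X < 4.9): A: 0.399755; B: 0.552142; C: 0.449848; D: 0.794158.
By total probability, P(X < 4.9) = 0.13·0.399755 + 0.36·0.552142 + 0.27·0.449848 + 0.24·0.794158 = 0.562796.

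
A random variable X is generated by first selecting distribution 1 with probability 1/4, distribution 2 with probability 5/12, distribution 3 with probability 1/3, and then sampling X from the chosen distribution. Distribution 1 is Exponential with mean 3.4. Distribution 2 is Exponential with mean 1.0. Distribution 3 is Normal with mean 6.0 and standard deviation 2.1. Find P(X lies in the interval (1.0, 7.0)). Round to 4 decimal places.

0.5321

Conditional on each component, P(1.0 < X < 7.0): 1: 0.617585; 2: 0.366968; 3: 0.674397.
By total probability, P(1.0 < X < 7.0) = 0.25·0.617585 + 0.416667·0.366968 + 0.333333·0.674397 = 0.532098.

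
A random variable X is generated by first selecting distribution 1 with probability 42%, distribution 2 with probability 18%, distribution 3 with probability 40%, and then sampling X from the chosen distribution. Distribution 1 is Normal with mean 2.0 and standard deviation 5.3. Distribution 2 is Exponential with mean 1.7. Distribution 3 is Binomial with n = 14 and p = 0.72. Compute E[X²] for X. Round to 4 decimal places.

For each component E[X²] = Var + (mean)², giving 1: 32.09; 2: 5.78; 3: 104.429.
Overall E[X²] = 0.42·32.09 + 0.18·5.78 + 0.4·104.429 = 56.2897.

56.2897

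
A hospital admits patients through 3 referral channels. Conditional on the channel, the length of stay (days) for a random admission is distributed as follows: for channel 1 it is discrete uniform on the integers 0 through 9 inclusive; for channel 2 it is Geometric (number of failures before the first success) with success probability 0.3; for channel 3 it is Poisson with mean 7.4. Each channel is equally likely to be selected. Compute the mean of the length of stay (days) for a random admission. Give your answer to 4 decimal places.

Component means — 1: 4.5; 2: 2.33333; 3: 7.4.
E[X] = 0.333333·4.5 + 0.333333·2.33333 + 0.333333·7.4 = 4.74444.

4.7444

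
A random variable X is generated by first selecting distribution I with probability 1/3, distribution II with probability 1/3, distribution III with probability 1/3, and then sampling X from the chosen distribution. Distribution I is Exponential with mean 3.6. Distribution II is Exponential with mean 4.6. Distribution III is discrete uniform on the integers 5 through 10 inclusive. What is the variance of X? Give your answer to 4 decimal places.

15.0811

Per component, I: μ=3.6, E[X²]=25.92; II: μ=4.6, E[X²]=42.32; III: μ=7.5, E[X²]=59.1667.
E[X] = 0.333333·3.6 + 0.333333·4.6 + 0.333333·7.5 = 5.23333.
E[X²] = 0.333333·25.92 + 0.333333·42.32 + 0.333333·59.1667 = 42.4689.
Var(X) = E[X²] − (E[X])² = 42.4689 − 27.3878 = 15.0811.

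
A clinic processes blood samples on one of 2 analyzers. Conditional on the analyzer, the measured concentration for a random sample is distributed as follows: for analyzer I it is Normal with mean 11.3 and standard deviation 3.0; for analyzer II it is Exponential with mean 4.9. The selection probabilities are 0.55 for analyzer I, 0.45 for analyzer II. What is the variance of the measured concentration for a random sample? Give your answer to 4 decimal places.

Per component, I: μ=11.3, E[X²]=136.69; II: μ=4.9, E[X²]=48.02.
E[X] = 0.55·11.3 + 0.45·4.9 = 8.42.
E[X²] = 0.55·136.69 + 0.45·48.02 = 96.7885.
Var(X) = E[X²] − (E[X])² = 96.7885 − 70.8964 = 25.8921.

25.8921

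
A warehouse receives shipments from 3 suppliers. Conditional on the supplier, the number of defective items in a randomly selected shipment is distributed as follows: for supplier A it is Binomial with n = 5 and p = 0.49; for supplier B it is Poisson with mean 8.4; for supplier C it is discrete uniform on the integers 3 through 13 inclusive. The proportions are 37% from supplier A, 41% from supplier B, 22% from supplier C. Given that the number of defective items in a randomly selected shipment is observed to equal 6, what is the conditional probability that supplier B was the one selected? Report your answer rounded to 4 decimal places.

0.6922

Likelihoods P(X=6 | ·): A: 0; B: 0.109716; C: 0.0909091.
Posterior ∝ prior × likelihood. Numerator for B: 0.41·0.109716 = 0.0449835.
Normalizing constant: 0.37·0 + 0.41·0.109716 + 0.22·0.0909091 = 0.0649835.
P(B | observation) = 0.0449835 / 0.0649835 = 0.69223.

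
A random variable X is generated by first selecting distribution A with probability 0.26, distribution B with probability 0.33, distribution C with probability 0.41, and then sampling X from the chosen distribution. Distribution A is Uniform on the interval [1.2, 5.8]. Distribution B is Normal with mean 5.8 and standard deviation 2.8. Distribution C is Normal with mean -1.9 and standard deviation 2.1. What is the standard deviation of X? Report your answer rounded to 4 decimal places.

Per component, A: μ=3.5, E[X²]=14.0133; B: μ=5.8, E[X²]=41.48; C: μ=-1.9, E[X²]=8.02.
E[X] = 0.26·3.5 + 0.33·5.8 + 0.41·-1.9 = 2.045.
E[X²] = 0.26·14.0133 + 0.33·41.48 + 0.41·8.02 = 20.6201.
Var(X) = E[X²] − (E[X])² = 20.6201 − 4.18202 = 16.438.
SD(X) = √16.438 = 4.05439.

4.0544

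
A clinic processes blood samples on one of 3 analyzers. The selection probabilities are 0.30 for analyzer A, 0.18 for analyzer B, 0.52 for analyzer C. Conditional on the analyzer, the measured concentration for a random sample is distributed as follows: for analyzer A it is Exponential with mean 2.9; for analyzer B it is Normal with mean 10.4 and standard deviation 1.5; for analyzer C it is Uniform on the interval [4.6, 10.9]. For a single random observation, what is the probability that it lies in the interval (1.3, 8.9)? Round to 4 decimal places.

Conditional on each analyzer, P(1.3 < X < 8.9): A: 0.592259; B: 0.158655; C: 0.68254.
By total probability, P(1.3 < X < 8.9) = 0.3·0.592259 + 0.18·0.158655 + 0.52·0.68254 = 0.561156.

0.5612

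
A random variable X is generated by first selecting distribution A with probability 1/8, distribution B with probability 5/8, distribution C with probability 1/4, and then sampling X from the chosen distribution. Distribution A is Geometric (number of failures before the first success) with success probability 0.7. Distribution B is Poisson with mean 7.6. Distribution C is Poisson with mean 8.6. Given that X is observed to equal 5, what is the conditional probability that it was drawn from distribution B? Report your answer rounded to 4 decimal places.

Likelihoods P(X=5 | ·): A: 0.001701; B: 0.105742; C: 0.0721736.
Posterior ∝ prior × likelihood. Numerator for B: 0.625·0.105742 = 0.0660889.
Normalizing constant: 0.125·0.001701 + 0.625·0.105742 + 0.25·0.0721736 = 0.084345.
P(B | observation) = 0.0660889 / 0.084345 = 0.783555.

0.7836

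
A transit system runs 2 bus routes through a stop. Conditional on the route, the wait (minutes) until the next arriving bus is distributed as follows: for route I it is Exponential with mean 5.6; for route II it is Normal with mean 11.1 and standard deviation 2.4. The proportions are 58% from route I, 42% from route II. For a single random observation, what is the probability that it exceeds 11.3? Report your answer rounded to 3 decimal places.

0.273

Conditional on each route, P(X > 11.3): I: 0.13294; II: 0.466793.
By total probability, P(X > 11.3) = 0.58·0.13294 + 0.42·0.466793 = 0.273158.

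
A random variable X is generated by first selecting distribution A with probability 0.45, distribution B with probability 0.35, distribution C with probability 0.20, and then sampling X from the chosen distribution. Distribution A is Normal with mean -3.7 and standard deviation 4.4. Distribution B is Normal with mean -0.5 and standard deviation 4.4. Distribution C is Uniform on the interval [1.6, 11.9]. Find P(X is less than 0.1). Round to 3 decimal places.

Conditional on each component, P(X < 0.1): A: 0.806106; B: 0.554233; C: 0.
By total probability, P(X < 0.1) = 0.45·0.806106 + 0.35·0.554233 + 0.2·0 = 0.556729.

0.557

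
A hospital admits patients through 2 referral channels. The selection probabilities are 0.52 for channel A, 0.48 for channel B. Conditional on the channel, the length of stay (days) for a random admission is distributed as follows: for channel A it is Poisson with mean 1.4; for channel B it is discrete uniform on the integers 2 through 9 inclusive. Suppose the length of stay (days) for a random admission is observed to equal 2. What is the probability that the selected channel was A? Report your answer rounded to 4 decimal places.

0.6768

Likelihoods P(X=2 | ·): A: 0.241665; B: 0.125.
Posterior ∝ prior × likelihood. Numerator for A: 0.52·0.241665 = 0.125666.
Normalizing constant: 0.52·0.241665 + 0.48·0.125 = 0.185666.
P(A | observation) = 0.125666 / 0.185666 = 0.676839.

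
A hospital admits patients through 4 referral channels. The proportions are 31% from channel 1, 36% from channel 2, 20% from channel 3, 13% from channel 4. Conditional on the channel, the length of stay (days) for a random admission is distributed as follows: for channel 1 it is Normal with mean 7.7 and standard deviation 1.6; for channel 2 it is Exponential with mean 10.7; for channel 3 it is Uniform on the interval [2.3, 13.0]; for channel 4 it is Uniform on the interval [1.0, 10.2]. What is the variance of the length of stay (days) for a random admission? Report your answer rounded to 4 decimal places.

48.0137

Per component, 1: μ=7.7, E[X²]=61.85; 2: μ=10.7, E[X²]=228.98; 3: μ=7.65, E[X²]=68.0633; 4: μ=5.6, E[X²]=38.4133.
E[X] = 0.31·7.7 + 0.36·10.7 + 0.2·7.65 + 0.13·5.6 = 8.497.
E[X²] = 0.31·61.85 + 0.36·228.98 + 0.2·68.0633 + 0.13·38.4133 = 120.213.
Var(X) = E[X²] − (E[X])² = 120.213 − 72.199 = 48.0137.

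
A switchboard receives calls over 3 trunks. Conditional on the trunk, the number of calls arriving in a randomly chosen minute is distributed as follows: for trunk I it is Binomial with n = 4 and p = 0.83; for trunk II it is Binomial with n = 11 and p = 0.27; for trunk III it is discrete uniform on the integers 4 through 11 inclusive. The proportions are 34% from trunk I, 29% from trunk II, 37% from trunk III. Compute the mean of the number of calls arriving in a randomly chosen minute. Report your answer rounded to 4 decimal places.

4.7651

Component means — I: 3.32; II: 2.97; III: 7.5.
E[X] = 0.34·3.32 + 0.29·2.97 + 0.37·7.5 = 4.7651.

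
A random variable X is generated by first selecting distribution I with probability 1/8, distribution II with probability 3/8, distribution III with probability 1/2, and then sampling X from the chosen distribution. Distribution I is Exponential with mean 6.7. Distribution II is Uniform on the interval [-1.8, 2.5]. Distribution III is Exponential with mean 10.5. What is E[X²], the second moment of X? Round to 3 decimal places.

For each component E[X²] = Var + (mean)², giving I: 89.78; II: 1.66333; III: 220.5.
Overall E[X²] = 0.125·89.78 + 0.375·1.66333 + 0.5·220.5 = 122.096.

122.096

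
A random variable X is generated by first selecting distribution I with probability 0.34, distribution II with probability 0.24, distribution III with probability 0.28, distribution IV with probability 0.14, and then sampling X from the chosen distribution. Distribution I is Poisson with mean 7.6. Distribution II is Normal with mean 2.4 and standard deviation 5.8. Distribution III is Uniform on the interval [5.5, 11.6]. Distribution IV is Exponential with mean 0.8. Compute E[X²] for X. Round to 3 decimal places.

53.195

For each component E[X²] = Var + (mean)², giving I: 65.36; II: 39.4; III: 76.2033; IV: 1.28.
Overall E[X²] = 0.34·65.36 + 0.24·39.4 + 0.28·76.2033 + 0.14·1.28 = 53.1945.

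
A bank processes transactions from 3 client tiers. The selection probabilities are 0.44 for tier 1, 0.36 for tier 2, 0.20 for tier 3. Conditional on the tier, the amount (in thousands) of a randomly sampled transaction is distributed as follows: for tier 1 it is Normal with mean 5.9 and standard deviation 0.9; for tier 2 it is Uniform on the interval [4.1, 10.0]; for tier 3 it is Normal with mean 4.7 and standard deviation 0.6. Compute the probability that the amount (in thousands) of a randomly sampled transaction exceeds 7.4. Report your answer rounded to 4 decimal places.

0.1797

Conditional on each tier, P(X > 7.4): 1: 0.0477904; 2: 0.440678; 3: 3.39767e-06.
By total probability, P(X > 7.4) = 0.44·0.0477904 + 0.36·0.440678 + 0.2·3.39767e-06 = 0.179673.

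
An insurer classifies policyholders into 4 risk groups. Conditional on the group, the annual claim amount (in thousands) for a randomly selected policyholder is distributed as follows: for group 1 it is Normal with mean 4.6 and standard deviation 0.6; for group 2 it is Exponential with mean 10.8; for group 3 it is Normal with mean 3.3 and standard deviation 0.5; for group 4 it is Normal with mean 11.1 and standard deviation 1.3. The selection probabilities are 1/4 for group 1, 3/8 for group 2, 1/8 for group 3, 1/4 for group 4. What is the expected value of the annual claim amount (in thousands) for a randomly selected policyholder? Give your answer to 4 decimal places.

Component means — 1: 4.6; 2: 10.8; 3: 3.3; 4: 11.1.
E[X] = 0.25·4.6 + 0.375·10.8 + 0.125·3.3 + 0.25·11.1 = 8.3875.

8.3875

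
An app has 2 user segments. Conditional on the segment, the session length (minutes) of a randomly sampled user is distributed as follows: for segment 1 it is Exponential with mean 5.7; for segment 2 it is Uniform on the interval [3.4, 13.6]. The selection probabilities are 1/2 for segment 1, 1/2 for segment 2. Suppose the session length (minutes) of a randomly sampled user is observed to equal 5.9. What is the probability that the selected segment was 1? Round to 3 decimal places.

Likelihoods f(5.9 | ·): 1: 0.062315; 2: 0.0980392.
Posterior ∝ prior × likelihood. Numerator for 1: 0.5·0.062315 = 0.0311575.
Normalizing constant: 0.5·0.062315 + 0.5·0.0980392 = 0.0801771.
P(1 | observation) = 0.0311575 / 0.0801771 = 0.388608.

0.389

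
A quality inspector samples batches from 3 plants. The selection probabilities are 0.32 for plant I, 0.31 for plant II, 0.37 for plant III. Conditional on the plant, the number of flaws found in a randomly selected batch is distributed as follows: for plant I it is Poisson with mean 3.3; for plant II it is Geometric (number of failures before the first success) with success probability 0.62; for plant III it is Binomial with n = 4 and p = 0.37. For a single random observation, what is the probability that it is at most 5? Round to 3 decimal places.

0.962

Conditional on each plant, P(X ≤ 5): I: 0.882877; II: 0.996989; III: 1.
By total probability, P(X ≤ 5) = 0.32·0.882877 + 0.31·0.996989 + 0.37·1 = 0.961587.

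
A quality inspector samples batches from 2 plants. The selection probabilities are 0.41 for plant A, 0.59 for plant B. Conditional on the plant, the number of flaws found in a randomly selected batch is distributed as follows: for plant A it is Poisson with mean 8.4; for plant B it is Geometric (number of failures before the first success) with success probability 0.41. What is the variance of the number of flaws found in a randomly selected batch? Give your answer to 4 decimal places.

17.2361

Per component, A: μ=8.4, E[X²]=78.96; B: μ=1.43902, E[X²]=5.58061.
E[X] = 0.41·8.4 + 0.59·1.43902 = 4.29302.
E[X²] = 0.41·78.96 + 0.59·5.58061 = 35.6662.
Var(X) = E[X²] − (E[X])² = 35.6662 − 18.4301 = 17.2361.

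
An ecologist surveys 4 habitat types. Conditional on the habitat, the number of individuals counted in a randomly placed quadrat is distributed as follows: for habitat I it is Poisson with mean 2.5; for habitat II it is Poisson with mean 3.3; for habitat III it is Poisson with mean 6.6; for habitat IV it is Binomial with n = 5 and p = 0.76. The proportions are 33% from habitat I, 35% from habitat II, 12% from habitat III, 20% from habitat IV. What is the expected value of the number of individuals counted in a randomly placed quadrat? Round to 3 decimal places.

Component means — I: 2.5; II: 3.3; III: 6.6; IV: 3.8.
E[X] = 0.33·2.5 + 0.35·3.3 + 0.12·6.6 + 0.2·3.8 = 3.532.

3.532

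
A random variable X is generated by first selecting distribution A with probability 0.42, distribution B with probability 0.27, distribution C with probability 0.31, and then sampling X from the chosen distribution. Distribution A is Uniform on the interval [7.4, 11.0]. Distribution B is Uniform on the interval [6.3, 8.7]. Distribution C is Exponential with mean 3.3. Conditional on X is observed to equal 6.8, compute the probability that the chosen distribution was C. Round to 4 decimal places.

Likelihoods f(6.8 | ·): A: 0; B: 0.416667; C: 0.038599.
Posterior ∝ prior × likelihood. Numerator for C: 0.31·0.038599 = 0.0119657.
Normalizing constant: 0.42·0 + 0.27·0.416667 + 0.31·0.038599 = 0.124466.
P(C | observation) = 0.0119657 / 0.124466 = 0.0961365.

0.0961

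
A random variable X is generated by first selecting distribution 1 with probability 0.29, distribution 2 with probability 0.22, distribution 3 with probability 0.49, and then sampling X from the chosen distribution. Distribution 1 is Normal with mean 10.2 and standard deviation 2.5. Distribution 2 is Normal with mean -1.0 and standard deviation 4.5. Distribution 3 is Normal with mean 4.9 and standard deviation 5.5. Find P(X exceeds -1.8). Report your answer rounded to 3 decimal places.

Conditional on each component, P(X > -1.8): 1: 0.999999; 2: 0.570551; 3: 0.888423.
By total probability, P(X > -1.8) = 0.29·0.999999 + 0.22·0.570551 + 0.49·0.888423 = 0.850848.

0.851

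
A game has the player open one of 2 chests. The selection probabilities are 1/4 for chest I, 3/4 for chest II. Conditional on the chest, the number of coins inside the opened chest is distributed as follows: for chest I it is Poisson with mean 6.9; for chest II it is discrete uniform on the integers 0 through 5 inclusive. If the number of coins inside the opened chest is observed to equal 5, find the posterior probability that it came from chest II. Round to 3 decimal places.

Likelihoods P(X=5 | ·): I: 0.131351; II: 0.166667.
Posterior ∝ prior × likelihood. Numerator for II: 0.75·0.166667 = 0.125.
Normalizing constant: 0.25·0.131351 + 0.75·0.166667 = 0.157838.
P(II | observation) = 0.125 / 0.157838 = 0.791953.

0.792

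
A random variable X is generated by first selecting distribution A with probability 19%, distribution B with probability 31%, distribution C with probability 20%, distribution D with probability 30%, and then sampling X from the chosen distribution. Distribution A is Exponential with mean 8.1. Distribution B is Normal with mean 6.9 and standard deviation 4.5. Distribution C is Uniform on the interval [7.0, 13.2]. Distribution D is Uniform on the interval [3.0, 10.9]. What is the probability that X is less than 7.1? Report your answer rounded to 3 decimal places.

Conditional on each component, P(X < 7.1): A: 0.583781; B: 0.517725; C: 0.016129; D: 0.518987.
By total probability, P(X < 7.1) = 0.19·0.583781 + 0.31·0.517725 + 0.2·0.016129 + 0.3·0.518987 = 0.430335.

0.430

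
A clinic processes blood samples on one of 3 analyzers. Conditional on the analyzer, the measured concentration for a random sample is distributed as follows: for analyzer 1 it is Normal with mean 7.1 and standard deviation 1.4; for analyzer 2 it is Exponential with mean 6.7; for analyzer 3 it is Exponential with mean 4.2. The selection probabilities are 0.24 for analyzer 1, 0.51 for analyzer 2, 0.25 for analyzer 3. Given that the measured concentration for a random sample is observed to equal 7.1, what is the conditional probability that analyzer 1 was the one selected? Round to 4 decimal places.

Likelihoods f(7.1 | ·): 1: 0.284959; 2: 0.0517253; 3: 0.0439123.
Posterior ∝ prior × likelihood. Numerator for 1: 0.24·0.284959 = 0.0683901.
Normalizing constant: 0.24·0.284959 + 0.51·0.0517253 + 0.25·0.0439123 = 0.105748.
P(1 | observation) = 0.0683901 / 0.105748 = 0.646727.

0.6467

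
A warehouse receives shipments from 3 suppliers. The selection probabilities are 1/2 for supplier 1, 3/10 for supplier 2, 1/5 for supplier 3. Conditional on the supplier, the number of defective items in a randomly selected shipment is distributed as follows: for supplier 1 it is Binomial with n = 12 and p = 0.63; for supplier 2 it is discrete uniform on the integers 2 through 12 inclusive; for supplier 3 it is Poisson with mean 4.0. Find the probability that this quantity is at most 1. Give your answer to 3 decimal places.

Conditional on each supplier, P(X ≤ 1): 1: 0.000141089; 2: 0; 3: 0.0915782.
By total probability, P(X ≤ 1) = 0.5·0.000141089 + 0.3·0 + 0.2·0.0915782 = 0.0183862.

0.018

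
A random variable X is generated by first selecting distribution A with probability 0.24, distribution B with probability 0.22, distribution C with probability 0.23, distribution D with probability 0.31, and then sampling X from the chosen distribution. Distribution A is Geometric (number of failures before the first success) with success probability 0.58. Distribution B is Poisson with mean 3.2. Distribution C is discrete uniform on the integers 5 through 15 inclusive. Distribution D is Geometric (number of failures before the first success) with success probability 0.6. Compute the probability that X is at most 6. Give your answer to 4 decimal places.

Conditional on each component, P(X ≤ 6): A: 0.997695; B: 0.955381; C: 0.181818; D: 0.998362.
By total probability, P(X ≤ 6) = 0.24·0.997695 + 0.22·0.955381 + 0.23·0.181818 + 0.31·0.998362 = 0.800941.

0.8009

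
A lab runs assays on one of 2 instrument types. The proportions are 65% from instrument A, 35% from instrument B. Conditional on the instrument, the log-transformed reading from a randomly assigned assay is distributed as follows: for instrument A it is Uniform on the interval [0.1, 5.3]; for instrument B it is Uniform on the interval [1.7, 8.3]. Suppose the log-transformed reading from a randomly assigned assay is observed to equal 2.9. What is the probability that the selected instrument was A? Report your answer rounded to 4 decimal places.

Likelihoods f(2.9 | ·): A: 0.192308; B: 0.151515.
Posterior ∝ prior × likelihood. Numerator for A: 0.65·0.192308 = 0.125.
Normalizing constant: 0.65·0.192308 + 0.35·0.151515 = 0.17803.
P(A | observation) = 0.125 / 0.17803 = 0.702128.

0.7021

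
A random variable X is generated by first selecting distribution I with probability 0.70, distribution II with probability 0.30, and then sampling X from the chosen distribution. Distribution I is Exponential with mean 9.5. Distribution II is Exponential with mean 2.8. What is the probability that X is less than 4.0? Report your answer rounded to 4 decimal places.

Conditional on each component, P(X < 4.0): I: 0.343644; II: 0.760349.
By total probability, P(X < 4.0) = 0.7·0.343644 + 0.3·0.760349 = 0.468656.

0.4687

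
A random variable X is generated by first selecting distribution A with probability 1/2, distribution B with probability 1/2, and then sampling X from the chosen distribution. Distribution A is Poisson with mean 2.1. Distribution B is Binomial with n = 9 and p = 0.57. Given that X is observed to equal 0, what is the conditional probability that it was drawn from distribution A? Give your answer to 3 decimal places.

Likelihoods P(X=0 | ·): A: 0.122456; B: 0.000502593.
Posterior ∝ prior × likelihood. Numerator for A: 0.5·0.122456 = 0.0612282.
Normalizing constant: 0.5·0.122456 + 0.5·0.000502593 = 0.0614795.
P(A | observation) = 0.0612282 / 0.0614795 = 0.995913.

0.996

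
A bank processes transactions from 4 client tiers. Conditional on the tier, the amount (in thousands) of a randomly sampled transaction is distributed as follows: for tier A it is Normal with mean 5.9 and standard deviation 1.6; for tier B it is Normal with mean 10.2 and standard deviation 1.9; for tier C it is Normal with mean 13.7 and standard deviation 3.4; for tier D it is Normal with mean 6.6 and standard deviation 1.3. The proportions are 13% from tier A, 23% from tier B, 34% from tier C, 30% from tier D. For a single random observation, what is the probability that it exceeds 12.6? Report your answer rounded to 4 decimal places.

0.2369

Conditional on each tier, P(X > 12.6): A: 1.41022e-05; B: 0.103266; C: 0.626853; D: 1.96184e-06.
By total probability, P(X > 12.6) = 0.13·1.41022e-05 + 0.23·0.103266 + 0.34·0.626853 + 0.3·1.96184e-06 = 0.236884.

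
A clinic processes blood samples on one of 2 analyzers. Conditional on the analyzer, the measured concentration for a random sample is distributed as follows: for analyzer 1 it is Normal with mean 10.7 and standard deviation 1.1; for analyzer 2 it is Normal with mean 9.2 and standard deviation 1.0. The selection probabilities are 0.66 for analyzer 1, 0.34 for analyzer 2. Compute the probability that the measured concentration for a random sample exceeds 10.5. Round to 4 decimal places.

Conditional on each analyzer, P(X > 10.5): 1: 0.572137; 2: 0.0968005.
By total probability, P(X > 10.5) = 0.66·0.572137 + 0.34·0.0968005 = 0.410523.

0.4105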